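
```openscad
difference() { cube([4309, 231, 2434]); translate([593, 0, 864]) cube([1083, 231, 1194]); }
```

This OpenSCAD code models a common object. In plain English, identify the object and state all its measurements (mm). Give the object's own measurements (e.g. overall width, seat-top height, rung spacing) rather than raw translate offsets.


A wall 4309 mm long (x), 231 mm thick (y), 2434 mm tall, with a rectangular window opening cut through it. The opening is 1083 mm wide and 1194 mm tall; its sill is at z = 864 mm and its near (−x) edge is 593 mm from the wall's −x end. The opening passes through the full wall thickness.


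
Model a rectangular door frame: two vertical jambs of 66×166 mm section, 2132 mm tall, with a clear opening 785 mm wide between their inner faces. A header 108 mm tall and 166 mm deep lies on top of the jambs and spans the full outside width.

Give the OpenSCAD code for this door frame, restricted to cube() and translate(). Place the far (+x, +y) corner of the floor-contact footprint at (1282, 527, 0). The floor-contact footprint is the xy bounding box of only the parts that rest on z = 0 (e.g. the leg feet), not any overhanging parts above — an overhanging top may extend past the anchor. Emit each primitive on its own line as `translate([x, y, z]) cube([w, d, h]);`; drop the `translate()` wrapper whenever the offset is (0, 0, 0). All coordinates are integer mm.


translate([365, 361, 0]) cube([66, 166, 2132]);
translate([1216, 361, 0]) cube([66, 166, 2132]);
translate([365, 361, 2132]) cube([917, 166, 108]);


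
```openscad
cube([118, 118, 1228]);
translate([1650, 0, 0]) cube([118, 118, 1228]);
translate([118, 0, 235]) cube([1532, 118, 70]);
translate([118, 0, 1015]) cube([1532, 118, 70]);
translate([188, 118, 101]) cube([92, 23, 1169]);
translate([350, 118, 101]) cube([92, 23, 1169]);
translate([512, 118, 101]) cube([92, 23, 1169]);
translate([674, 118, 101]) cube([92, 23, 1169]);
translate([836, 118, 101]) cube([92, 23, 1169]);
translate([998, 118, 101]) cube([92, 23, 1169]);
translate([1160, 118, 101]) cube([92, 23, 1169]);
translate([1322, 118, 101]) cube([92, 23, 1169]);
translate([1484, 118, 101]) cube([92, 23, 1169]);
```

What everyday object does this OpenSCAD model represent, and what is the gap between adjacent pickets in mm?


A fence section. The picket gap is 70 mm.

Two posts, two rails, 9 pickets — a fence section. Span 1532 mm holds 9 pickets of 92 mm with 10 equal gaps: ⌊(1532 − 9·92) / 10⌋ = 70 mm.


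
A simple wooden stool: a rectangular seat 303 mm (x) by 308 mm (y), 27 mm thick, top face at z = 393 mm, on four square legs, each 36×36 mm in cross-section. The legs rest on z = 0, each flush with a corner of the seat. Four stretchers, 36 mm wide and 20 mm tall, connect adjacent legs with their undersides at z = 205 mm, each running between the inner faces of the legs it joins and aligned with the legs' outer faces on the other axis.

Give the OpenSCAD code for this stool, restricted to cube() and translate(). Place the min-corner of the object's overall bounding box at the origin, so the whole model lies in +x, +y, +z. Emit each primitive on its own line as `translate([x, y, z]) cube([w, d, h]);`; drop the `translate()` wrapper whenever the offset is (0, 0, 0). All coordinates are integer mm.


// leg_h = 393 - 27 = 366
// stretcher span = 303 - 2*36 = 231
translate([0, 0, 366]) cube([303, 308, 27]);
cube([36, 36, 366]);
translate([267, 0, 0]) cube([36, 36, 366]);
translate([0, 272, 0]) cube([36, 36, 366]);
translate([267, 272, 0]) cube([36, 36, 366]);
translate([36, 0, 205]) cube([231, 36, 20]);
translate([36, 272, 205]) cube([231, 36, 20]);
translate([0, 36, 205]) cube([36, 236, 20]);
translate([267, 36, 205]) cube([36, 236, 20]);


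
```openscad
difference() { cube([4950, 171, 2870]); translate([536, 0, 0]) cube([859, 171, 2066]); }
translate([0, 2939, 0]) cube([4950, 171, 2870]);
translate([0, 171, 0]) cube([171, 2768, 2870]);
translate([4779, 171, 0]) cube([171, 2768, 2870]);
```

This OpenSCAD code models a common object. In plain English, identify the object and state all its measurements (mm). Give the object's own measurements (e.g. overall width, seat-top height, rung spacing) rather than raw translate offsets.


A single room: four walls, each 2870 mm tall and 171 mm thick, enclosing an outside footprint 4950×3110 mm (x × y), no floor or roof. The front and back walls (−y and +y sides) run the full x-width; the side walls fit between their inner faces. A door opening 859 mm wide and 2066 mm tall is cut through the front wall from the floor up, its −x edge 536 mm from the wall's −x end.


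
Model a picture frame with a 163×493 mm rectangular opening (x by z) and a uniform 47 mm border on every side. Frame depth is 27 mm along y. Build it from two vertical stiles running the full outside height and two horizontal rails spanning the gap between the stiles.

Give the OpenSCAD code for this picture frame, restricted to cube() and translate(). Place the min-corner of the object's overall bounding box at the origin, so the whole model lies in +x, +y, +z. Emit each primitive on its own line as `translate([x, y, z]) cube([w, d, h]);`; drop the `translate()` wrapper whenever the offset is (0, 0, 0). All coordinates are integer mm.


cube([47, 27, 587]);
translate([210, 0, 0]) cube([47, 27, 587]);
translate([47, 0, 0]) cube([163, 27, 47]);
translate([47, 0, 540]) cube([163, 27, 47]);


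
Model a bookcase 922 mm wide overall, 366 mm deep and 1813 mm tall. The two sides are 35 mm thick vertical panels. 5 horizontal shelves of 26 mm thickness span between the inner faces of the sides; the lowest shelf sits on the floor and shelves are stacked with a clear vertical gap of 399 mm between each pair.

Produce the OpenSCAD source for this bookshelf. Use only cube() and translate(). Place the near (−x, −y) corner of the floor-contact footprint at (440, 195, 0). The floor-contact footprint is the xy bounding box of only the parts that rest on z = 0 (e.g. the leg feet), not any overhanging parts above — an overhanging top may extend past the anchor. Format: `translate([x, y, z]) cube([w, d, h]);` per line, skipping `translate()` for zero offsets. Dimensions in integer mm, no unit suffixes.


translate([440, 195, 0]) cube([35, 366, 1813]);
translate([1327, 195, 0]) cube([35, 366, 1813]);
translate([475, 195, 0]) cube([852, 366, 26]);
translate([475, 195, 425]) cube([852, 366, 26]);
translate([475, 195, 850]) cube([852, 366, 26]);
translate([475, 195, 1275]) cube([852, 366, 26]);
translate([475, 195, 1700]) cube([852, 366, 26]);


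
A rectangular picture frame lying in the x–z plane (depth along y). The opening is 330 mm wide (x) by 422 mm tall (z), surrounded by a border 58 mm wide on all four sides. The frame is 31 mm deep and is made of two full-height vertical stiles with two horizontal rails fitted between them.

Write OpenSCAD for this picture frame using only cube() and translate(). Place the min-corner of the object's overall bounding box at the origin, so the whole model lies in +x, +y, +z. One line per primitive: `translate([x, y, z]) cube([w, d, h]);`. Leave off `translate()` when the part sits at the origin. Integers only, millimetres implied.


cube([58, 31, 538]);
translate([388, 0, 0]) cube([58, 31, 538]);
translate([58, 0, 0]) cube([330, 31, 58]);
translate([58, 0, 480]) cube([330, 31, 58]);


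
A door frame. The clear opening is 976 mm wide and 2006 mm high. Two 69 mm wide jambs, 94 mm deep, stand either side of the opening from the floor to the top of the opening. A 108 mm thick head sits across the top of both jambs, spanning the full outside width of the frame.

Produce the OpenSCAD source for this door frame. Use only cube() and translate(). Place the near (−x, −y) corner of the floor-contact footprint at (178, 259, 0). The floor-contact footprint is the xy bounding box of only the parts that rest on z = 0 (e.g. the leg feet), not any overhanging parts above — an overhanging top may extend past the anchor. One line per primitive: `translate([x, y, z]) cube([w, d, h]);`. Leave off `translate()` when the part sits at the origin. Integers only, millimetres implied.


translate([178, 259, 0]) cube([69, 94, 2006]);
translate([1223, 259, 0]) cube([69, 94, 2006]);
translate([178, 259, 2006]) cube([1114, 94, 108]);


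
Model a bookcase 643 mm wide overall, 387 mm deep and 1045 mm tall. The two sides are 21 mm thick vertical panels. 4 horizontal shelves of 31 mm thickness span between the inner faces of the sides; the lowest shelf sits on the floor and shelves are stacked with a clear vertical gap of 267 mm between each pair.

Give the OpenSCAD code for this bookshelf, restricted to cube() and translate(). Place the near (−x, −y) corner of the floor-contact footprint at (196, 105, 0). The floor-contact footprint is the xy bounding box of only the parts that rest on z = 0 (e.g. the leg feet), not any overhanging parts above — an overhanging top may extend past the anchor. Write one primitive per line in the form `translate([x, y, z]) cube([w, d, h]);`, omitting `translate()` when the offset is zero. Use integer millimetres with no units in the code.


translate([196, 105, 0]) cube([21, 387, 1045]);
translate([818, 105, 0]) cube([21, 387, 1045]);
translate([217, 105, 0]) cube([601, 387, 31]);
translate([217, 105, 298]) cube([601, 387, 31]);
translate([217, 105, 596]) cube([601, 387, 31]);
translate([217, 105, 894]) cube([601, 387, 31]);


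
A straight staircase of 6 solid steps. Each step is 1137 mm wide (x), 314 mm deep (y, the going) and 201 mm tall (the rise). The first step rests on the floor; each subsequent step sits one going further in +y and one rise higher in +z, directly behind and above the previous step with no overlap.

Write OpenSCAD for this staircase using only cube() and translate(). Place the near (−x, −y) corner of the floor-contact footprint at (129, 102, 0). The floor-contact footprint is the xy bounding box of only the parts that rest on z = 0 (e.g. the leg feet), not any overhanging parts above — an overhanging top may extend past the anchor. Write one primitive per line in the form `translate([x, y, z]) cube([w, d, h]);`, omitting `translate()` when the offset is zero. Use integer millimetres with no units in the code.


translate([129, 102, 0]) cube([1137, 314, 201]);
translate([129, 416, 201]) cube([1137, 314, 201]);
translate([129, 730, 402]) cube([1137, 314, 201]);
translate([129, 1044, 603]) cube([1137, 314, 201]);
translate([129, 1358, 804]) cube([1137, 314, 201]);
translate([129, 1672, 1005]) cube([1137, 314, 201]);


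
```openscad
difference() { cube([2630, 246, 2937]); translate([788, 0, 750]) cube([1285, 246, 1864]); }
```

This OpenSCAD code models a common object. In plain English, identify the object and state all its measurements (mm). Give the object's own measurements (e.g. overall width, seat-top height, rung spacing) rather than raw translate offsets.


A wall 2630 mm long (x), 246 mm thick (y), 2937 mm tall, with a rectangular window opening cut through it. The opening is 1285 mm wide and 1864 mm tall; its sill is at z = 750 mm and its near (−x) edge is 788 mm from the wall's −x end. The opening passes through the full wall thickness.


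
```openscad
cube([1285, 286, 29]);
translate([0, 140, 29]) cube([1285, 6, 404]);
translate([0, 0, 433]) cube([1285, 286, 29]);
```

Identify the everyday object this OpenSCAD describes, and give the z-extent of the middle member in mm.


An I-beam. The web height is 404 mm.

Two wide flanges with a thin centred web — an I-beam. Overall 462 mm minus two 29 mm flanges gives a web of 462 − 2·29 = 404 mm.


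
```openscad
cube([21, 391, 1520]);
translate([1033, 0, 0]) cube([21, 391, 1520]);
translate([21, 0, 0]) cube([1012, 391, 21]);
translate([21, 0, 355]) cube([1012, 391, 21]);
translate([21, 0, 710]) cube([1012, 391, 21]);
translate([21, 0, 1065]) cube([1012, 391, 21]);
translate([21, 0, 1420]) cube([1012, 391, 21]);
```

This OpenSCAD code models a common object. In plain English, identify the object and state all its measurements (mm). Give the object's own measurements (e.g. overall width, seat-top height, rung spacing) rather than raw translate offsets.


An open bookshelf. Two side panels, each 21 mm thick, 391 mm deep and 1520 mm tall, stand 1054 mm apart (outside-to-outside). Between them sit 5 shelves, each 21 mm thick and 391 mm deep, spanning the full gap between the sides. The bottom shelf rests on the floor (its underside at z = 0) and the clear gap between one shelf's top and the next shelf's underside is 334 mm.


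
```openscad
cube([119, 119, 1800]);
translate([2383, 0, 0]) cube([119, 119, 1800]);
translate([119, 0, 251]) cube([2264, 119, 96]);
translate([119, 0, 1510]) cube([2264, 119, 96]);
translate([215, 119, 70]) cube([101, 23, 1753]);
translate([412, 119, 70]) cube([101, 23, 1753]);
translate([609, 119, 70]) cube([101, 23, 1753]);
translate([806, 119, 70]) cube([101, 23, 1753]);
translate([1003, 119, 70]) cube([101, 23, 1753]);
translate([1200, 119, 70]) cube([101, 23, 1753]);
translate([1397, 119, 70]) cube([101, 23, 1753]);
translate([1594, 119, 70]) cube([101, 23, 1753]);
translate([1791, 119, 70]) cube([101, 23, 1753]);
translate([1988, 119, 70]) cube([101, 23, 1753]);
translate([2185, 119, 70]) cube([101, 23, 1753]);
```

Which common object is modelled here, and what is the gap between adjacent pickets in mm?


A fence section. The picket gap is 96 mm.

Two posts, two rails, 11 pickets — a fence section. Span 2264 mm holds 11 pickets of 101 mm with 12 equal gaps: ⌊(2264 − 11·101) / 12⌋ = 96 mm.


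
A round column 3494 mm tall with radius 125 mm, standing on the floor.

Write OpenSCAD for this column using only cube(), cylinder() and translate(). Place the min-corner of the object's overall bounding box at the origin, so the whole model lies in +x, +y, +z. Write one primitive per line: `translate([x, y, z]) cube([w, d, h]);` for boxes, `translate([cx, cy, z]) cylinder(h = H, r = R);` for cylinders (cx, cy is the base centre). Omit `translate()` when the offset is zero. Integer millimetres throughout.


translate([125, 125, 0]) cylinder(h = 3494, r = 125);


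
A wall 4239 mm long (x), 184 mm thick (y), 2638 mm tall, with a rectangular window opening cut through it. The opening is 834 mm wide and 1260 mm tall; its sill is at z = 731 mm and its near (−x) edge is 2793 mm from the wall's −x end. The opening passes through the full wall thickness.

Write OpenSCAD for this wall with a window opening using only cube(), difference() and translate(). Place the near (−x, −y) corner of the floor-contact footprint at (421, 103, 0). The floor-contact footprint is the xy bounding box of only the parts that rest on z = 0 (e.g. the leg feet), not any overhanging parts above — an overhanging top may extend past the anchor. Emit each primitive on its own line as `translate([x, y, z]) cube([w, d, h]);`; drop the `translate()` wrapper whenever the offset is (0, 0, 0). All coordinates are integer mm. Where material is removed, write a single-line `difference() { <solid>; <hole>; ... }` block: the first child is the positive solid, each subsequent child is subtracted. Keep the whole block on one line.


difference() { translate([421, 103, 0]) cube([4239, 184, 2638]); translate([3214, 103, 731]) cube([834, 184, 1260]); }


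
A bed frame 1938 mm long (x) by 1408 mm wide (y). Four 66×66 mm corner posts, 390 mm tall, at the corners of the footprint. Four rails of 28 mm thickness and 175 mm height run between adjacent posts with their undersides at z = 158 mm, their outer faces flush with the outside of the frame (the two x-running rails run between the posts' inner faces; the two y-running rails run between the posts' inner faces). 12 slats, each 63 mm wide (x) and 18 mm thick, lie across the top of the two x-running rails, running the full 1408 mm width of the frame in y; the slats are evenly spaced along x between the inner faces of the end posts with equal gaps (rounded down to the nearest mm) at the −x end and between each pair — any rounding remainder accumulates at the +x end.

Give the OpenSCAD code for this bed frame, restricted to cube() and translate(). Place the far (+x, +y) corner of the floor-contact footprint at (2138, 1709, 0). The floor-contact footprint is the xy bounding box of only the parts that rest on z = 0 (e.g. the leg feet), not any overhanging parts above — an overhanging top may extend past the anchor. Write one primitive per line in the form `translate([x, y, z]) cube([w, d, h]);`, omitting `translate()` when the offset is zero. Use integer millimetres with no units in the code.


// slat z = rail_z + rail_h = 158 + 175 = 333
// slat gap = ⌊(1806 − 12·63) / 13⌋ = 80
translate([200, 301, 0]) cube([66, 66, 390]);
translate([200, 1643, 0]) cube([66, 66, 390]);
translate([2072, 301, 0]) cube([66, 66, 390]);
translate([2072, 1643, 0]) cube([66, 66, 390]);
translate([266, 301, 158]) cube([1806, 28, 175]);
translate([266, 1681, 158]) cube([1806, 28, 175]);
translate([200, 367, 158]) cube([28, 1276, 175]);
translate([2110, 367, 158]) cube([28, 1276, 175]);
translate([346, 301, 333]) cube([63, 1408, 18]);
translate([489, 301, 333]) cube([63, 1408, 18]);
translate([632, 301, 333]) cube([63, 1408, 18]);
translate([775, 301, 333]) cube([63, 1408, 18]);
translate([918, 301, 333]) cube([63, 1408, 18]);
translate([1061, 301, 333]) cube([63, 1408, 18]);
translate([1204, 301, 333]) cube([63, 1408, 18]);
translate([1347, 301, 333]) cube([63, 1408, 18]);
translate([1490, 301, 333]) cube([63, 1408, 18]);
translate([1633, 301, 333]) cube([63, 1408, 18]);
translate([1776, 301, 333]) cube([63, 1408, 18]);
translate([1919, 301, 333]) cube([63, 1408, 18]);


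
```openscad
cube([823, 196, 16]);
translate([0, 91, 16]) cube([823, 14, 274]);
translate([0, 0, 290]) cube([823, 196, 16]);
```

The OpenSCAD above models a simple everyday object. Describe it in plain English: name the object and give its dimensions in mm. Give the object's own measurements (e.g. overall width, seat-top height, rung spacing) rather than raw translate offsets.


An I-beam lying along x, 823 mm long. Overall section height 306 mm. Two flanges 196 mm wide (y) and 16 mm thick, one on the floor and one at the top; a web 14 mm thick runs between them, centred on the flange width.


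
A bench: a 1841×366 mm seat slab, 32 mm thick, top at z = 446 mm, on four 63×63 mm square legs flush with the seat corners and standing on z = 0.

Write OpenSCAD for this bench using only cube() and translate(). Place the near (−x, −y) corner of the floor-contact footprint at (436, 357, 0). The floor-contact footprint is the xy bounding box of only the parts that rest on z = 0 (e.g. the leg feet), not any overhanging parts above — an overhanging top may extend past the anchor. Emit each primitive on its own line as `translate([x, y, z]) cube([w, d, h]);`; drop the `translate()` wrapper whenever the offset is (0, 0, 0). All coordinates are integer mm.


// leg_h = 446 − 32 = 414
translate([436, 357, 414]) cube([1841, 366, 32]);
translate([436, 357, 0]) cube([63, 63, 414]);
translate([436, 660, 0]) cube([63, 63, 414]);
translate([2214, 357, 0]) cube([63, 63, 414]);
translate([2214, 660, 0]) cube([63, 63, 414]);


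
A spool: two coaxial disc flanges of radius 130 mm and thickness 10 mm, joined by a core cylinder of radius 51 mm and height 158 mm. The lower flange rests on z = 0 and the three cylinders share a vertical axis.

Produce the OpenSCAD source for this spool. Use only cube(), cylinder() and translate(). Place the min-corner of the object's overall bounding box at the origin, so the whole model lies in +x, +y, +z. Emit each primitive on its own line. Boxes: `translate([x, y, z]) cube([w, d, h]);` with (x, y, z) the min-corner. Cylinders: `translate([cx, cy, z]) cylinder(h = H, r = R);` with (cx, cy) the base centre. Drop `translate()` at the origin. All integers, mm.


translate([130, 130, 0]) cylinder(h = 10, r = 130);
translate([130, 130, 10]) cylinder(h = 158, r = 51);
translate([130, 130, 168]) cylinder(h = 10, r = 130);


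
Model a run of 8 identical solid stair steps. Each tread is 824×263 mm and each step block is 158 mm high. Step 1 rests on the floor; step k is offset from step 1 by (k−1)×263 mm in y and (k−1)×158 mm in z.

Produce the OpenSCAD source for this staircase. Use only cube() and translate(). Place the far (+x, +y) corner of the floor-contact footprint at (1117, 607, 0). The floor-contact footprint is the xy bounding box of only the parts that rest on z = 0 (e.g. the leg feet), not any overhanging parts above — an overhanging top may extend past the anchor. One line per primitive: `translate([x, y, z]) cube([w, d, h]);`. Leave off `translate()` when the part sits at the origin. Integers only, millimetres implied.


translate([293, 344, 0]) cube([824, 263, 158]);
translate([293, 607, 158]) cube([824, 263, 158]);
translate([293, 870, 316]) cube([824, 263, 158]);
translate([293, 1133, 474]) cube([824, 263, 158]);
translate([293, 1396, 632]) cube([824, 263, 158]);
translate([293, 1659, 790]) cube([824, 263, 158]);
translate([293, 1922, 948]) cube([824, 263, 158]);
translate([293, 2185, 1106]) cube([824, 263, 158]);


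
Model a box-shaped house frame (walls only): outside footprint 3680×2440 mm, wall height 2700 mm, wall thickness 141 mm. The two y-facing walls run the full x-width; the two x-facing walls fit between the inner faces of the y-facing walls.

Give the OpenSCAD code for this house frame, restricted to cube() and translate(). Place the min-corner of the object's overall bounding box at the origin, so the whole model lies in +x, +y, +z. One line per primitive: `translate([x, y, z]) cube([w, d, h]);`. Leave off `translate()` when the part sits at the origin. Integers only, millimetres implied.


cube([3680, 141, 2700]);
translate([0, 2299, 0]) cube([3680, 141, 2700]);
translate([0, 141, 0]) cube([141, 2158, 2700]);
translate([3539, 141, 0]) cube([141, 2158, 2700]);


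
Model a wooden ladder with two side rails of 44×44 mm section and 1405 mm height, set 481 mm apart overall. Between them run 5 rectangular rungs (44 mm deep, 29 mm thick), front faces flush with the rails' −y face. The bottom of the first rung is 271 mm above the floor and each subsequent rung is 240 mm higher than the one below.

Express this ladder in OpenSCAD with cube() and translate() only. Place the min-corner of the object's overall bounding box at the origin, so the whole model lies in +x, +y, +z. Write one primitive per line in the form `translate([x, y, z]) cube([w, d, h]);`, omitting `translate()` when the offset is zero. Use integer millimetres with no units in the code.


// rung span = 481 - 2*44 = 393
// rung[k] z = 271 + k*240
cube([44, 44, 1405]);
translate([437, 0, 0]) cube([44, 44, 1405]);
translate([44, 0, 271]) cube([393, 44, 29]);
translate([44, 0, 511]) cube([393, 44, 29]);
translate([44, 0, 751]) cube([393, 44, 29]);
translate([44, 0, 991]) cube([393, 44, 29]);
translate([44, 0, 1231]) cube([393, 44, 29]);


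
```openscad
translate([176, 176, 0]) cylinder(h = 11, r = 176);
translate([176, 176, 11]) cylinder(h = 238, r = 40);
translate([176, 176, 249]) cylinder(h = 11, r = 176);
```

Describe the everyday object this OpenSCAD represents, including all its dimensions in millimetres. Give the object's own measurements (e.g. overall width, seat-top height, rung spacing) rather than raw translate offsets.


A spool: two coaxial disc flanges of radius 176 mm and thickness 11 mm, joined by a core cylinder of radius 40 mm and height 238 mm. The lower flange rests on z = 0 and the three cylinders share a vertical axis.


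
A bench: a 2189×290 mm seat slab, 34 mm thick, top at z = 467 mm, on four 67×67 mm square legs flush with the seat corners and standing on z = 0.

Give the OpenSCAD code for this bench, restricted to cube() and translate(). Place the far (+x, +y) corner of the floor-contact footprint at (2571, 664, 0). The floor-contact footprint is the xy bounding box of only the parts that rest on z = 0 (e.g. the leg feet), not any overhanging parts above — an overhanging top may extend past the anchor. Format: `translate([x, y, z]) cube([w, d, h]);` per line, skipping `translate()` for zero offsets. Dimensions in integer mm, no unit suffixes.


// leg_h = 467 − 34 = 433
translate([382, 374, 433]) cube([2189, 290, 34]);
translate([382, 374, 0]) cube([67, 67, 433]);
translate([382, 597, 0]) cube([67, 67, 433]);
translate([2504, 374, 0]) cube([67, 67, 433]);
translate([2504, 597, 0]) cube([67, 67, 433]);


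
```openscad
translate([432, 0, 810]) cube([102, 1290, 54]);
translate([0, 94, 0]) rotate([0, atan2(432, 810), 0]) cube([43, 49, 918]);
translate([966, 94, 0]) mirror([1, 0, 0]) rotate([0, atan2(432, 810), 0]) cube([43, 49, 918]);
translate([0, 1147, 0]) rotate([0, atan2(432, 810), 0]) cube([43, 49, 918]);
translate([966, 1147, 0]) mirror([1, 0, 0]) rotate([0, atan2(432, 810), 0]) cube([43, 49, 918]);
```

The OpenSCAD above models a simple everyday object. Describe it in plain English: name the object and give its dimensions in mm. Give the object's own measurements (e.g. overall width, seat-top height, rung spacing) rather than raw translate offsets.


A sawhorse. A 102×1290×54 mm beam (x, y, z) sits on two A-frame leg pairs. Each pair is two raked legs of 43×49 mm section (49 mm along y) splaying symmetrically in x. Each leg rises 810 mm vertically over 432 mm of horizontal reach and is 918 mm long along its own axis. Every leg's outer bottom edge rests on the floor and its outer top edge meets a bottom edge of the beam — the left legs (tilting toward +x) meet the beam's −x bottom edge, the right legs (their mirror images, tilting toward −x) meet its +x bottom edge — so the leg tops tuck under the beam, the beam's underside is 810 mm above the floor, and the feet are 966 mm apart outside-to-outside with the beam centred between them. The two leg pairs are set in 94 mm from either end of the beam.


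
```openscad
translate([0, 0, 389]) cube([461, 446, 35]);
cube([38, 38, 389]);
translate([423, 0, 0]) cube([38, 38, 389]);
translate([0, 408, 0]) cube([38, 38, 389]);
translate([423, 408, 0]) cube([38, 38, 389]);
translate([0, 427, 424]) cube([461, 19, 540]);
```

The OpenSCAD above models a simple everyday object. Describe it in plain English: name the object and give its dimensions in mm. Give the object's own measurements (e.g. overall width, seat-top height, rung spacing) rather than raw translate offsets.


A chair. The seat is a 461×446×35 mm slab with its top at z = 424 mm, on four 38×38 mm corner legs (flush with the seat edges, standing on z = 0). A flat backrest 19 mm thick, 540 mm tall, spans the full seat width and rises from the seat top along its +y edge, rear face flush with the rear of the seat.


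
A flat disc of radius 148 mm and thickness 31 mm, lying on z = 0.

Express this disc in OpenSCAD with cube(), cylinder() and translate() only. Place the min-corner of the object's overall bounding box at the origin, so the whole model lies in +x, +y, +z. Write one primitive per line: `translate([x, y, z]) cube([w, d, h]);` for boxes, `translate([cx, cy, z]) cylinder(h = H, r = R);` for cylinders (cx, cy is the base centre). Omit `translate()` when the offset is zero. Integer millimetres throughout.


translate([148, 148, 0]) cylinder(h = 31, r = 148);


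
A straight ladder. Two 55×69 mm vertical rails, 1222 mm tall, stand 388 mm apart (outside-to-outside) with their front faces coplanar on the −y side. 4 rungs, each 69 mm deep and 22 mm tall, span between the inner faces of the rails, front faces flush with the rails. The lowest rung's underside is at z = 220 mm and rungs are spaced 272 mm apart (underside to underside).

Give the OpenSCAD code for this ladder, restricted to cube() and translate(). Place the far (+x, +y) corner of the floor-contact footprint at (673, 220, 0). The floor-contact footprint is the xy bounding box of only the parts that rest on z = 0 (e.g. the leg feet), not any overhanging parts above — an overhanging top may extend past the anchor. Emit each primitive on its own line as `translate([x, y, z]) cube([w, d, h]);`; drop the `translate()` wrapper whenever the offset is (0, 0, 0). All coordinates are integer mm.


translate([285, 151, 0]) cube([55, 69, 1222]);
translate([618, 151, 0]) cube([55, 69, 1222]);
translate([340, 151, 220]) cube([278, 69, 22]);
translate([340, 151, 492]) cube([278, 69, 22]);
translate([340, 151, 764]) cube([278, 69, 22]);
translate([340, 151, 1036]) cube([278, 69, 22]);


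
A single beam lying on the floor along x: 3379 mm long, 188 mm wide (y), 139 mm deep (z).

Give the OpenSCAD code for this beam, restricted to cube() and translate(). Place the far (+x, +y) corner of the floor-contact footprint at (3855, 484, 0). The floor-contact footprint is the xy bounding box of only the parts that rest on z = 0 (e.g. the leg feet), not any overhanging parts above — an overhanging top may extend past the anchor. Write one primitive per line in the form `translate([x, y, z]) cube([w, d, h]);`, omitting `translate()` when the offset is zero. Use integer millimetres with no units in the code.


translate([476, 296, 0]) cube([3379, 188, 139]);


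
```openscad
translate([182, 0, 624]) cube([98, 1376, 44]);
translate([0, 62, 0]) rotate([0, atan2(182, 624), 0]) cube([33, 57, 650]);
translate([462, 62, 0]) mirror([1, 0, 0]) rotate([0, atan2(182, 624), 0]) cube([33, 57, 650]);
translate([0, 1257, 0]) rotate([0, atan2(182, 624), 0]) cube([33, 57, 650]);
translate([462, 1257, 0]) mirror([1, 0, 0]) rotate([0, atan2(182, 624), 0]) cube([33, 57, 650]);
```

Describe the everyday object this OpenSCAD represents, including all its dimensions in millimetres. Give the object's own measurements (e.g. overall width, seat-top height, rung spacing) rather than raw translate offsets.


A sawhorse. A 98×1376×44 mm beam (x, y, z) sits on two A-frame leg pairs. Each pair is two raked legs of 33×57 mm section (57 mm along y) splaying symmetrically in x. Each leg rises 624 mm vertically over 182 mm of horizontal reach and is 650 mm long along its own axis. Every leg's outer bottom edge rests on the floor and its outer top edge meets a bottom edge of the beam — the left legs (tilting toward +x) meet the beam's −x bottom edge, the right legs (their mirror images, tilting toward −x) meet its +x bottom edge — so the leg tops tuck under the beam, the beam's underside is 624 mm above the floor, and the feet are 462 mm apart outside-to-outside with the beam centred between them. The two leg pairs are set in 62 mm from either end of the beam.


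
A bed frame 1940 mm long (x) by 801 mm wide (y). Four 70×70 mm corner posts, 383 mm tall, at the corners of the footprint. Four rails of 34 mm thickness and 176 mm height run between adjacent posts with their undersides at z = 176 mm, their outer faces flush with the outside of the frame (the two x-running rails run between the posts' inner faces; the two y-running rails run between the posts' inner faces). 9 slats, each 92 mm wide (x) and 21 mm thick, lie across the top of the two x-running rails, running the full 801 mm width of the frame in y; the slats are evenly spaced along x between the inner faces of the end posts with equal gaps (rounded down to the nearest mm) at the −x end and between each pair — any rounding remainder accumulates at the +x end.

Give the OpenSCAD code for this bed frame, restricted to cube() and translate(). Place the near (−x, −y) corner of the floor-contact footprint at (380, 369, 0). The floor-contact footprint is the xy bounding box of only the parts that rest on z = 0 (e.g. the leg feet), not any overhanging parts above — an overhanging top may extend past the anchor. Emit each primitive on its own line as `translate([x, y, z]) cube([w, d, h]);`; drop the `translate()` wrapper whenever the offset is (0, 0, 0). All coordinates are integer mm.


translate([380, 369, 0]) cube([70, 70, 383]);
translate([380, 1100, 0]) cube([70, 70, 383]);
translate([2250, 369, 0]) cube([70, 70, 383]);
translate([2250, 1100, 0]) cube([70, 70, 383]);
translate([450, 369, 176]) cube([1800, 34, 176]);
translate([450, 1136, 176]) cube([1800, 34, 176]);
translate([380, 439, 176]) cube([34, 661, 176]);
translate([2286, 439, 176]) cube([34, 661, 176]);
translate([547, 369, 352]) cube([92, 801, 21]);
translate([736, 369, 352]) cube([92, 801, 21]);
translate([925, 369, 352]) cube([92, 801, 21]);
translate([1114, 369, 352]) cube([92, 801, 21]);
translate([1303, 369, 352]) cube([92, 801, 21]);
translate([1492, 369, 352]) cube([92, 801, 21]);
translate([1681, 369, 352]) cube([92, 801, 21]);
translate([1870, 369, 352]) cube([92, 801, 21]);
translate([2059, 369, 352]) cube([92, 801, 21]);


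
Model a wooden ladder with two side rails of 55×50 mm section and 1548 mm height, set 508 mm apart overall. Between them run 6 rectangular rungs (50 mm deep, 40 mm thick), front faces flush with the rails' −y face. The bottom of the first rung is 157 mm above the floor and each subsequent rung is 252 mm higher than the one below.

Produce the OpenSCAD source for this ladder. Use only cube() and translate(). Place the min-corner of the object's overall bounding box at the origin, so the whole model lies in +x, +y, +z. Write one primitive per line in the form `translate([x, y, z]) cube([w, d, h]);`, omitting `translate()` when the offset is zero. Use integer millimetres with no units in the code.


cube([55, 50, 1548]);
translate([453, 0, 0]) cube([55, 50, 1548]);
translate([55, 0, 157]) cube([398, 50, 40]);
translate([55, 0, 409]) cube([398, 50, 40]);
translate([55, 0, 661]) cube([398, 50, 40]);
translate([55, 0, 913]) cube([398, 50, 40]);
translate([55, 0, 1165]) cube([398, 50, 40]);
translate([55, 0, 1417]) cube([398, 50, 40]);


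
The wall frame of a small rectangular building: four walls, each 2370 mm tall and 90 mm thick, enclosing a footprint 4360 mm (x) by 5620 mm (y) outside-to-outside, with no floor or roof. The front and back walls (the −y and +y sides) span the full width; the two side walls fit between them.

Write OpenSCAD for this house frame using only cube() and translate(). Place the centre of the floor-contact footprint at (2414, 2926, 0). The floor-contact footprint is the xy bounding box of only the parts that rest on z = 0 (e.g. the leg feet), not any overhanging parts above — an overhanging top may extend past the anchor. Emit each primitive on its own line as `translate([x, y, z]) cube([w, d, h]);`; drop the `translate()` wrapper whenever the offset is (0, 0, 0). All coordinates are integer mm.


translate([234, 116, 0]) cube([4360, 90, 2370]);
translate([234, 5646, 0]) cube([4360, 90, 2370]);
translate([234, 206, 0]) cube([90, 5440, 2370]);
translate([4504, 206, 0]) cube([90, 5440, 2370]);


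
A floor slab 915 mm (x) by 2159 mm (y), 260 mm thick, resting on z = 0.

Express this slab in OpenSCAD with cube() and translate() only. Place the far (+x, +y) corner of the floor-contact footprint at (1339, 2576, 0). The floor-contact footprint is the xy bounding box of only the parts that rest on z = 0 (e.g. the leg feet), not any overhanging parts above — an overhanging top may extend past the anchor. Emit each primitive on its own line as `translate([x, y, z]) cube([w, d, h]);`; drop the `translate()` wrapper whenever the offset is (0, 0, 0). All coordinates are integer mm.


translate([424, 417, 0]) cube([915, 2159, 260]);


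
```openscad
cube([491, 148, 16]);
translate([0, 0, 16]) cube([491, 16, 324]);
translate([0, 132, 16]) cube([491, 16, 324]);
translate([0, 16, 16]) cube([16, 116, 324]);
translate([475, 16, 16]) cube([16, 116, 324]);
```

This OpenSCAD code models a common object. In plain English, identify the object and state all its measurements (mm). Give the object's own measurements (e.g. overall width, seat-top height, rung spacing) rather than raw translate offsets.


An open-topped rectangular box: outside dimensions 491×148×340 mm, with a uniform wall and base thickness of 16 mm. The base is a full 491×148 slab on the floor; four walls sit on top of the base. The front and back walls (the −y and +y sides) span the full width; the two side walls fit between them.


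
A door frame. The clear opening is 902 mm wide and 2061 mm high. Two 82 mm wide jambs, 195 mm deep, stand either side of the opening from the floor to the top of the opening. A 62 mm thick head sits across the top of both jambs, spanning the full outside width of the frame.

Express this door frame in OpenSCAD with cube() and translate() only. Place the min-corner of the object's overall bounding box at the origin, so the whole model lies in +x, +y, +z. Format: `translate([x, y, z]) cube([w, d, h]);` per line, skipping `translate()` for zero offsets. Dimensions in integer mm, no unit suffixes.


cube([82, 195, 2061]);
translate([984, 0, 0]) cube([82, 195, 2061]);
translate([0, 0, 2061]) cube([1066, 195, 62]);


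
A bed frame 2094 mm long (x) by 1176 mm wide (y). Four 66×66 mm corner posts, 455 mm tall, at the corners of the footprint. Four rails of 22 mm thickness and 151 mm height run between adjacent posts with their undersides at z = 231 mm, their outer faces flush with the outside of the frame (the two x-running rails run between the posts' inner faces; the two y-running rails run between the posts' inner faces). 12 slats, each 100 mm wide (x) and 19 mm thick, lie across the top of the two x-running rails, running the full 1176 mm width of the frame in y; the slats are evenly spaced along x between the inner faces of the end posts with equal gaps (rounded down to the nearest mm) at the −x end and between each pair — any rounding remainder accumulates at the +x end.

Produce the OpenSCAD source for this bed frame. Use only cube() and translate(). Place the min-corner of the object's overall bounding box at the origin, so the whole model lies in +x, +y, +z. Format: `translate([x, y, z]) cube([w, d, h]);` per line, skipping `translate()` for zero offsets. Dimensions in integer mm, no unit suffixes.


cube([66, 66, 455]);
translate([0, 1110, 0]) cube([66, 66, 455]);
translate([2028, 0, 0]) cube([66, 66, 455]);
translate([2028, 1110, 0]) cube([66, 66, 455]);
translate([66, 0, 231]) cube([1962, 22, 151]);
translate([66, 1154, 231]) cube([1962, 22, 151]);
translate([0, 66, 231]) cube([22, 1044, 151]);
translate([2072, 66, 231]) cube([22, 1044, 151]);
translate([124, 0, 382]) cube([100, 1176, 19]);
translate([282, 0, 382]) cube([100, 1176, 19]);
translate([440, 0, 382]) cube([100, 1176, 19]);
translate([598, 0, 382]) cube([100, 1176, 19]);
translate([756, 0, 382]) cube([100, 1176, 19]);
translate([914, 0, 382]) cube([100, 1176, 19]);
translate([1072, 0, 382]) cube([100, 1176, 19]);
translate([1230, 0, 382]) cube([100, 1176, 19]);
translate([1388, 0, 382]) cube([100, 1176, 19]);
translate([1546, 0, 382]) cube([100, 1176, 19]);
translate([1704, 0, 382]) cube([100, 1176, 19]);
translate([1862, 0, 382]) cube([100, 1176, 19]);


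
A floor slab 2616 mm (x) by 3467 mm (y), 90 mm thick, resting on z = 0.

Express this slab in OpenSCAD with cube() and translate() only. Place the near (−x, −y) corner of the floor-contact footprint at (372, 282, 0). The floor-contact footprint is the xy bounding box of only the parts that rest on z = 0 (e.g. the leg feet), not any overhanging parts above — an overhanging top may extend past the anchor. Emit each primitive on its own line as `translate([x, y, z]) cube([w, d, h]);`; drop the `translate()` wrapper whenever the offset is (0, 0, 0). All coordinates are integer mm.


translate([372, 282, 0]) cube([2616, 3467, 90]);


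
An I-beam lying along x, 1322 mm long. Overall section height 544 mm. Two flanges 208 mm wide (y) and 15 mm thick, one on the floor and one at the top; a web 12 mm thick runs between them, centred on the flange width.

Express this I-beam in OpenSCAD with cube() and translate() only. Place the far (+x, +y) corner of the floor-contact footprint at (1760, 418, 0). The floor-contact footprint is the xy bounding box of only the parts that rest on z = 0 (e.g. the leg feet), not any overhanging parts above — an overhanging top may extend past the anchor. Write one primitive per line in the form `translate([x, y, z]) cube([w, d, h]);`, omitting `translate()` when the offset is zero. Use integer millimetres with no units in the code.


translate([438, 210, 0]) cube([1322, 208, 15]);
translate([438, 308, 15]) cube([1322, 12, 514]);
translate([438, 210, 529]) cube([1322, 208, 15]);
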